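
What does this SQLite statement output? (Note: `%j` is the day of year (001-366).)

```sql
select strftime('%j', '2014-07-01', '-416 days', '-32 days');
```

099

First apply '-416 days', '-32 days': 2014-07-01 → 2013-04-09.
Day-of-year for 2013-04-09: days since 2013-01-01 inclusive = 99, zero-padded to 099.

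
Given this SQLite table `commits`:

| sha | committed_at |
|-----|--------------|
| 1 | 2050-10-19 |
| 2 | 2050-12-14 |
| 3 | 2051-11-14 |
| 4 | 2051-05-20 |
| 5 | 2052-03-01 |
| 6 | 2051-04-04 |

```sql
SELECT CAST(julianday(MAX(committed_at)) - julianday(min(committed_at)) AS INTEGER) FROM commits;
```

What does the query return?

499

MIN = 2050-10-19, MAX = 2052-03-01.
12 days remain in October 2050 after the 19th (31 − 19).
Full months from November 2050 through February 2052 contribute their day counts.
Then 1 day into March 2052.
Total: 12 + 30 + 31 + 31 + 28 + 31 + 30 + 31 + 30 + 31 + 31 + 30 + 31 + 30 + 31 + 31 + 29 + 1 = 499.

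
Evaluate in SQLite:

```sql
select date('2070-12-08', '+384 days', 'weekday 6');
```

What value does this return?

2072-01-02

Applying '+384 days' to 2070-12-08: counting 384 days forward gives 2071-12-27.
`weekday 6` advances to the next Saturday; 2071-12-27 is a Sunday, so it moves forward to 2072-01-02.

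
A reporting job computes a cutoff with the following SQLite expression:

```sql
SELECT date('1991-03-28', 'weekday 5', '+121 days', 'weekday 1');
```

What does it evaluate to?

`weekday 5` advances to the next Friday; 1991-03-28 is a Thursday, so it moves forward to 1991-03-29.
Applying '+121 days' to 1991-03-29: counting 121 days forward gives 1991-07-28.
`weekday 1` advances to the next Monday; 1991-07-28 is a Sunday, so it moves forward to 1991-07-29.

1991-07-29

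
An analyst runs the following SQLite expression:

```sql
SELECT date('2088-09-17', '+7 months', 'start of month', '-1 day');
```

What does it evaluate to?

2089-03-31

Adding +7 months to 2088-09-17 gives 2089-04-17.
`start of month` rewinds 2089-04-17 to 2089-04-01.
Going back 1 day from 2089-04-01 reaches 2089-03-31 (last day of March, 31 days).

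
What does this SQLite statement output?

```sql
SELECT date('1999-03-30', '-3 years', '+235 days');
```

1996-11-20

Adding -3 years to 1999-03-30 gives 1996-03-30.
Applying '+235 days' to 1996-03-30: counting 235 days forward gives 1996-11-20.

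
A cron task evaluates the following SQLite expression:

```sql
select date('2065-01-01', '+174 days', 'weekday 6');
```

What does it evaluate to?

Applying '+174 days' to 2065-01-01: counting 174 days forward gives 2065-06-24.
`weekday 6` advances to the next Saturday; 2065-06-24 is a Wednesday, so it moves forward to 2065-06-27.

2065-06-27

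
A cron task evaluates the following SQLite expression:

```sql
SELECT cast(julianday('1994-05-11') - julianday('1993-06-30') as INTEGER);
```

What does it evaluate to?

0 days remain in June 1993 after the 30th (30 − 30).
Full months from July 1993 through April 1994 contribute their day counts.
Then 11 days into May 1994.
Total: 0 + 31 + 31 + 30 + 31 + 30 + 31 + 31 + 28 + 31 + 30 + 11 = 315.

315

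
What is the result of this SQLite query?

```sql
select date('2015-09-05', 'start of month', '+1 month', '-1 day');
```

2015-09-30

`start of month` rewinds 2015-09-05 to 2015-09-01.
Adding +1 month to 2015-09-01 gives 2015-10-01.
Going back 1 day from 2015-10-01 reaches 2015-09-30 (last day of September, 30 days).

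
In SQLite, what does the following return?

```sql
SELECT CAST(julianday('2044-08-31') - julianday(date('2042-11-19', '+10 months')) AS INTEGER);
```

Adding +10 months to 2042-11-19 gives 2043-09-19.
11 days remain in September 2043 after the 19th (30 − 19).
Full months from October 2043 through July 2044 contribute their day counts.
Then 31 days into August 2044.
Total: 11 + 31 + 30 + 31 + 31 + 29 + 31 + 30 + 31 + 30 + 31 + 31 = 347.

347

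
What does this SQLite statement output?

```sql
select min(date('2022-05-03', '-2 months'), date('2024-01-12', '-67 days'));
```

2022-03-03

date('2022-05-03', '-2 months') → 2022-03-03.
date('2024-01-12', '-67 days') → 2023-11-06.
Earlier of the two is 2022-03-03.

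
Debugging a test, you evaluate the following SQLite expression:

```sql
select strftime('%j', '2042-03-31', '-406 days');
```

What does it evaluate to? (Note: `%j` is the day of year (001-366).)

First apply '-406 days': 2042-03-31 → 2041-02-18.
Day-of-year for 2041-02-18: days since 2041-01-01 inclusive = 49, zero-padded to 049.

049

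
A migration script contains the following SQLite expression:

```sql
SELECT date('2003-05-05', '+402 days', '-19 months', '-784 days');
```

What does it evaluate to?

Applying '+402 days' to 2003-05-05: counting 402 days forward gives 2004-06-10.
Adding -19 months to 2004-06-10 gives 2002-11-10.
Applying '-784 days' to 2002-11-10: counting 784 days back gives 2000-09-17.

2000-09-17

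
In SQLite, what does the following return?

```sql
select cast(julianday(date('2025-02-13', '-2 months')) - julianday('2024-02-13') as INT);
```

Adding -2 months to 2025-02-13 gives 2024-12-13.
16 days remain in February 2024 after the 13th (29 − 13).
Full months from March 2024 through November 2024 contribute their day counts.
Then 13 days into December 2024.
Total: 16 + 31 + 30 + 31 + 30 + 31 + 31 + 30 + 31 + 30 + 13 = 304.

304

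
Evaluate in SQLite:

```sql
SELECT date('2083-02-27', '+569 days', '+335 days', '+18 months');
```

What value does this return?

2087-02-19

Applying '+569 days' to 2083-02-27: counting 569 days forward gives 2084-09-18.
Applying '+335 days' to 2084-09-18: counting 335 days forward gives 2085-08-19.
Adding +18 months to 2085-08-19 gives 2087-02-19.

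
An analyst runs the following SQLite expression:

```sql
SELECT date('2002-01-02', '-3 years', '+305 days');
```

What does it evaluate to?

1999-11-03

Adding -3 years to 2002-01-02 gives 1999-01-02.
Applying '+305 days' to 1999-01-02: counting 305 days forward gives 1999-11-03.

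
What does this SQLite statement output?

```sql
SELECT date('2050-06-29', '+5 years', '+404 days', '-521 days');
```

2055-03-04

Adding +5 years to 2050-06-29 gives 2055-06-29.
Applying '+404 days' to 2055-06-29: counting 404 days forward gives 2056-08-06.
Applying '-521 days' to 2056-08-06: counting 521 days back gives 2055-03-04.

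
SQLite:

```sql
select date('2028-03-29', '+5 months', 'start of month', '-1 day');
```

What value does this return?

Adding +5 months to 2028-03-29 gives 2028-08-29.
`start of month` rewinds 2028-08-29 to 2028-08-01.
Going back 1 day from 2028-08-01 reaches 2028-07-31 (last day of July, 31 days).

2028-07-31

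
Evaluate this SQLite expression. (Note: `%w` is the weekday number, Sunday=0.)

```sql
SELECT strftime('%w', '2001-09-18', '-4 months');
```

First apply '-4 months': 2001-09-18 → 2001-05-18.
2001-05-18 is a Friday; with Sunday=0 that is 5.

5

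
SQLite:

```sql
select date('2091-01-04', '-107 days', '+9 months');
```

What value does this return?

2091-06-19

Applying '-107 days' to 2091-01-04: counting 107 days back gives 2090-09-19.
Adding +9 months to 2090-09-19 gives 2091-06-19.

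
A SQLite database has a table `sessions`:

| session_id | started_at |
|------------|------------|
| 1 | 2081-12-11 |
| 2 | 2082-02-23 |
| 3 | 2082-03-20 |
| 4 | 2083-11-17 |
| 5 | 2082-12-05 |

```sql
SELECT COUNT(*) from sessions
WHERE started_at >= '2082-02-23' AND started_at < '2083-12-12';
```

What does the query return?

Rows in [2082-02-23, 2083-12-12): 2082-02-23, 2082-03-20, 2083-11-17, 2082-12-05 → 4 rows.

4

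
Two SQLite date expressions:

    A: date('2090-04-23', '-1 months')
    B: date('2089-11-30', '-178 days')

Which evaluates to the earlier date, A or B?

B

A = 2090-03-23.
B = 2089-06-05.
B is earlier.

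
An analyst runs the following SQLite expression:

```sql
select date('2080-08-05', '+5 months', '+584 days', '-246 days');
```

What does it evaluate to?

Adding +5 months to 2080-08-05 gives 2081-01-05.
Applying '+584 days' to 2081-01-05: counting 584 days forward gives 2082-08-12.
Applying '-246 days' to 2082-08-12: counting 246 days back gives 2081-12-09.

2081-12-09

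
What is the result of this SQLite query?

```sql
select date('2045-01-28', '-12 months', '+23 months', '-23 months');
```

2044-01-28

Adding -12 months to 2045-01-28 gives 2044-01-28.
Adding +23 months to 2044-01-28 gives 2045-12-28.
Adding -23 months to 2045-12-28 gives 2044-01-28.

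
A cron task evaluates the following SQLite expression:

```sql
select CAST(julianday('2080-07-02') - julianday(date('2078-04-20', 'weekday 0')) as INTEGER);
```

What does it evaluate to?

`weekday 0` advances to the next Sunday; 2078-04-20 is a Wednesday, so it moves forward to 2078-04-24.
6 days remain in April 2078 after the 24th (30 − 24).
Full months from May 2078 through June 2080 contribute their day counts.
Then 2 days into July 2080.
Total: 6 + 31 + 30 + 31 + 31 + 30 + 31 + 30 + 31 + 31 + 28 + 31 + 30 + 31 + 30 + 31 + 31 + 30 + 31 + 30 + 31 + 31 + 29 + 31 + 30 + 31 + 30 + 2 = 800.

800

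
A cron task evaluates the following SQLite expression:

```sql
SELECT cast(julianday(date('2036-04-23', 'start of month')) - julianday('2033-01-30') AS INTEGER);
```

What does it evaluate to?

1157

`start of month` rewinds 2036-04-23 to 2036-04-01.
1 day remains in January 2033 after the 30th (31 − 30).
Full months from February 2033 through March 2036 contribute their day counts.
Then 1 day into April 2036.
Total: 1 + 28 + 31 + 30 + 31 + 30 + 31 + 31 + 30 + 31 + 30 + 31 + 31 + 28 + 31 + 30 + 31 + 30 + 31 + 31 + 30 + 31 + 30 + 31 + 31 + 28 + 31 + 30 + 31 + 30 + 31 + 31 + 30 + 31 + 30 + 31 + 31 + 29 + 31 + 1 = 1157.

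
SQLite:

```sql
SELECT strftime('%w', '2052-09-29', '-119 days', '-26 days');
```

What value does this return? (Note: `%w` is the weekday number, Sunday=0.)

First apply '-119 days', '-26 days': 2052-09-29 → 2052-05-07.
2052-05-07 is a Tuesday; with Sunday=0 that is 2.

2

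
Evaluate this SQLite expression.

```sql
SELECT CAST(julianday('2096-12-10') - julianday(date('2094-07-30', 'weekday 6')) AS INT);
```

863

`weekday 6` advances to the next Saturday; 2094-07-30 is a Friday, so it moves forward to 2094-07-31.
0 days remain in July 2094 after the 31st (31 − 31).
Full months from August 2094 through November 2096 contribute their day counts.
Then 10 days into December 2096.
Total: 0 + 31 + 30 + 31 + 30 + 31 + 31 + 28 + 31 + 30 + 31 + 30 + 31 + 31 + 30 + 31 + 30 + 31 + 31 + 29 + 31 + 30 + 31 + 30 + 31 + 31 + 30 + 31 + 30 + 10 = 863.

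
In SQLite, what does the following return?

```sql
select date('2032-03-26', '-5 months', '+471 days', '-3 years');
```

2030-02-08

Adding -5 months to 2032-03-26 gives 2031-10-26.
Applying '+471 days' to 2031-10-26: counting 471 days forward gives 2033-02-08.
Adding -3 years to 2033-02-08 gives 2030-02-08.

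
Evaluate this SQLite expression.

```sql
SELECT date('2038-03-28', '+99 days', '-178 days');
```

Applying '+99 days' to 2038-03-28: counting 99 days forward gives 2038-07-05.
Applying '-178 days' to 2038-07-05: counting 178 days back gives 2038-01-08.

2038-01-08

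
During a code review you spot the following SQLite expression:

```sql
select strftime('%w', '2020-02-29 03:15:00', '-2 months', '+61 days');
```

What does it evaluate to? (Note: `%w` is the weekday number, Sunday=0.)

First apply '-2 months', '+61 days': 2020-02-29 03:15:00 → 2020-02-28 03:15:00.
2020-02-28 is a Friday; with Sunday=0 that is 5.

5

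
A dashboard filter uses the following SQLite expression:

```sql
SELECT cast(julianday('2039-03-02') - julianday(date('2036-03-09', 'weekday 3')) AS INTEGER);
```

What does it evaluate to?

`weekday 3` advances to the next Wednesday; 2036-03-09 is a Sunday, so it moves forward to 2036-03-12.
19 days remain in March 2036 after the 12th (31 − 12).
Full months from April 2036 through February 2039 contribute their day counts.
Then 2 days into March 2039.
Total: 19 + 30 + 31 + 30 + 31 + 31 + 30 + 31 + 30 + 31 + 31 + 28 + 31 + 30 + 31 + 30 + 31 + 31 + 30 + 31 + 30 + 31 + 31 + 28 + 31 + 30 + 31 + 30 + 31 + 31 + 30 + 31 + 30 + 31 + 31 + 28 + 2 = 1085.

1085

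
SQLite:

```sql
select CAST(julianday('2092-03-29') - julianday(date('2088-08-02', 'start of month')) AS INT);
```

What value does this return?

`start of month` rewinds 2088-08-02 to 2088-08-01.
30 days remain in August 2088 after the 1st (31 − 1).
Full months from September 2088 through February 2092 contribute their day counts.
Then 29 days into March 2092.
Total: 30 + 30 + 31 + 30 + 31 + 31 + 28 + 31 + 30 + 31 + 30 + 31 + 31 + 30 + 31 + 30 + 31 + 31 + 28 + 31 + 30 + 31 + 30 + 31 + 31 + 30 + 31 + 30 + 31 + 31 + 28 + 31 + 30 + 31 + 30 + 31 + 31 + 30 + 31 + 30 + 31 + 31 + 29 + 29 = 1336.

1336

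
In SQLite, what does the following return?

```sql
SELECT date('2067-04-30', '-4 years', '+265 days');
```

Adding -4 years to 2067-04-30 gives 2063-04-30.
Applying '+265 days' to 2063-04-30: counting 265 days forward gives 2064-01-20.

2064-01-20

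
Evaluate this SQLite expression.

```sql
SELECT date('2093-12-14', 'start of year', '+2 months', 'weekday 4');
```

`start of year` rewinds 2093-12-14 to 2093-01-01.
Adding +2 months to 2093-01-01 gives 2093-03-01.
`weekday 4` advances to the next Thursday; 2093-03-01 is a Sunday, so it moves forward to 2093-03-05.

2093-03-05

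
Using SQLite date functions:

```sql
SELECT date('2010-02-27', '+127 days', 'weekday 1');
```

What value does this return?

Applying '+127 days' to 2010-02-27: counting 127 days forward gives 2010-07-04.
`weekday 1` advances to the next Monday; 2010-07-04 is a Sunday, so it moves forward to 2010-07-05.

2010-07-05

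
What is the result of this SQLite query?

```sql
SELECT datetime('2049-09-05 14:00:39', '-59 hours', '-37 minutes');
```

2049-09-03 02:23:39

-59 hours from 2049-09-05 14:00:39 is 2049-09-03 03:00:39 (crosses midnight).
-37 minutes from 2049-09-03 03:00:39 is 2049-09-03 02:23:39.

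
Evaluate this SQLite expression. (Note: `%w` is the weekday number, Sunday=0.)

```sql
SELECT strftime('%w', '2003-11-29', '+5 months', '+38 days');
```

0

First apply '+5 months', '+38 days': 2003-11-29 → 2004-06-06.
2004-06-06 is a Sunday; with Sunday=0 that is 0.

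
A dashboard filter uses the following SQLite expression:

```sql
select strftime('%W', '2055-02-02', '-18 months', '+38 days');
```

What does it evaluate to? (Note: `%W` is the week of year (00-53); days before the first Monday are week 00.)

First apply '-18 months', '+38 days': 2055-02-02 → 2053-09-09.
2053-09-09 is a Tuesday. SQLite's %W counts Mondays since the year started; the result is 36.

36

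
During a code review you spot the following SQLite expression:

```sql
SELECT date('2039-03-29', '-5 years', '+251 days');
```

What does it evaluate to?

2034-12-05

Adding -5 years to 2039-03-29 gives 2034-03-29.
Applying '+251 days' to 2034-03-29: counting 251 days forward gives 2034-12-05.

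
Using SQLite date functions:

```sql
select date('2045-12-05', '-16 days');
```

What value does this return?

2045-11-19

Going back 5 days from 2045-12-05 reaches 2045-11-30 (last day of November, 30 days).
Going back 11 days within November lands on 2045-11-19.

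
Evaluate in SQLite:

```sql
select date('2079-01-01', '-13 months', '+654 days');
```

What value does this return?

2079-09-16

Adding -13 months to 2079-01-01 gives 2077-12-01.
Applying '+654 days' to 2077-12-01: counting 654 days forward gives 2079-09-16.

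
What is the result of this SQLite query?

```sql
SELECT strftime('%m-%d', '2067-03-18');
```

`%m-%d` extracts the month-day: 03-18.

03-18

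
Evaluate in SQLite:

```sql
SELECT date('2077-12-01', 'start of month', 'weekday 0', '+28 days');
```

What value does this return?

`start of month` rewinds 2077-12-01 to 2077-12-01.
`weekday 0` advances to the next Sunday; 2077-12-01 is a Wednesday, so it moves forward to 2077-12-05.
December 2077 has 31 days; 26 remain after the 5th, so 27 days reach 2078-01-01.
Advancing 1 more day within January lands on 2078-01-02.

2078-01-02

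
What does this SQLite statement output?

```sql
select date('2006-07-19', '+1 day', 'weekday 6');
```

2006-07-22

Advancing 1 more day within July lands on 2006-07-20.
`weekday 6` advances to the next Saturday; 2006-07-20 is a Thursday, so it moves forward to 2006-07-22.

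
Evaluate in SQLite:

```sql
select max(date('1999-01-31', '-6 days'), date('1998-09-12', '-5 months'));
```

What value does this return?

1999-01-25

date('1999-01-31', '-6 days') → 1999-01-25.
date('1998-09-12', '-5 months') → 1998-04-12.
Later of the two is 1999-01-25.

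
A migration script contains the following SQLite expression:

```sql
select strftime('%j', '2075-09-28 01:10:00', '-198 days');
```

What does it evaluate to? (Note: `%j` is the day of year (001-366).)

First apply '-198 days': 2075-09-28 01:10:00 → 2075-03-14 01:10:00.
Day-of-year for 2075-03-14: days since 2075-01-01 inclusive = 73, zero-padded to 073.

073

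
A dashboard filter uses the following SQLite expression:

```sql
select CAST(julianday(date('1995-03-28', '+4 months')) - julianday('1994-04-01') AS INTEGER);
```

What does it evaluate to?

Adding +4 months to 1995-03-28 gives 1995-07-28.
29 days remain in April 1994 after the 1st (30 − 1).
Full months from May 1994 through June 1995 contribute their day counts.
Then 28 days into July 1995.
Total: 29 + 31 + 30 + 31 + 31 + 30 + 31 + 30 + 31 + 31 + 28 + 31 + 30 + 31 + 30 + 28 = 483.

483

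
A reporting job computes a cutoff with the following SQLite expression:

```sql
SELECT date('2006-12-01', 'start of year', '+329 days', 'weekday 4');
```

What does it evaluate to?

2006-11-30

`start of year` rewinds 2006-12-01 to 2006-01-01.
Applying '+329 days' to 2006-01-01: counting 329 days forward gives 2006-11-26.
`weekday 4` advances to the next Thursday; 2006-11-26 is a Sunday, so it moves forward to 2006-11-30.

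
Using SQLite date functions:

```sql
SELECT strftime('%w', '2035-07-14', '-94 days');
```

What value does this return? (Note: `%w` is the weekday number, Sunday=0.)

3

First apply '-94 days': 2035-07-14 → 2035-04-11.
2035-04-11 is a Wednesday; with Sunday=0 that is 3.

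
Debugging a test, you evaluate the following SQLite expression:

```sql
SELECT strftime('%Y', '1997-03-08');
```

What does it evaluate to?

1997

`%Y` extracts the 4-digit year: 1997.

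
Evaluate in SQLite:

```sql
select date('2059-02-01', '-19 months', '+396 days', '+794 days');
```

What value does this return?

2060-10-03

Adding -19 months to 2059-02-01 gives 2057-07-01.
Applying '+396 days' to 2057-07-01: counting 396 days forward gives 2058-08-01.
Applying '+794 days' to 2058-08-01: counting 794 days forward gives 2060-10-03.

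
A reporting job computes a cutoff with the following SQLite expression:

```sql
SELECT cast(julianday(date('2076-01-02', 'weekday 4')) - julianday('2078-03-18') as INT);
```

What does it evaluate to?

-806

`weekday 4` advances to the next Thursday; 2076-01-02 is already a Thursday, so it stays at 2076-01-02.
29 days remain in January 2076 after the 2nd (31 − 2).
Full months from February 2076 through February 2078 contribute their day counts.
Then 18 days into March 2078.
Total: 29 + 29 + 31 + 30 + 31 + 30 + 31 + 31 + 30 + 31 + 30 + 31 + 31 + 28 + 31 + 30 + 31 + 30 + 31 + 31 + 30 + 31 + 30 + 31 + 31 + 28 + 18 = 806.
The subtraction is earlier − later, so the result is −806 → -806.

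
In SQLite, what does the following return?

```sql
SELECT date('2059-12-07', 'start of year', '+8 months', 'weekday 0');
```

`start of year` rewinds 2059-12-07 to 2059-01-01.
Adding +8 months to 2059-01-01 gives 2059-09-01.
`weekday 0` advances to the next Sunday; 2059-09-01 is a Monday, so it moves forward to 2059-09-07.

2059-09-07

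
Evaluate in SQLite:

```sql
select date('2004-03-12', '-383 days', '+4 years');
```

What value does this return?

2007-02-23

Applying '-383 days' to 2004-03-12: counting 383 days back gives 2003-02-23.
Adding +4 years to 2003-02-23 gives 2007-02-23.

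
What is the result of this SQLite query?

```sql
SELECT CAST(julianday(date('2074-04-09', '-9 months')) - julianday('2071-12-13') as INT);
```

Adding -9 months to 2074-04-09 gives 2073-07-09.
18 days remain in December 2071 after the 13th (31 − 13).
Full months from January 2072 through June 2073 contribute their day counts.
Then 9 days into July 2073.
Total: 18 + 31 + 29 + 31 + 30 + 31 + 30 + 31 + 31 + 30 + 31 + 30 + 31 + 31 + 28 + 31 + 30 + 31 + 30 + 9 = 574.

574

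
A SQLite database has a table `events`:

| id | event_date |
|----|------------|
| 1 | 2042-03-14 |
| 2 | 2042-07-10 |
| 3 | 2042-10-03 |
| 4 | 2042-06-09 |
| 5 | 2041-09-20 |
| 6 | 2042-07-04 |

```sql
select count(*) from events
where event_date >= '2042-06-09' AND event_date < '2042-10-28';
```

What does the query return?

Rows in [2042-06-09, 2042-10-28): 2042-07-10, 2042-10-03, 2042-06-09, 2042-07-04 → 4 rows.

4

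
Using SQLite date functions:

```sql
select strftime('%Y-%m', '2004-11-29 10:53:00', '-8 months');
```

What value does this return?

2004-03

First apply '-8 months': 2004-11-29 10:53:00 → 2004-03-29 10:53:00.
`%Y-%m` extracts the year-month: 2004-03.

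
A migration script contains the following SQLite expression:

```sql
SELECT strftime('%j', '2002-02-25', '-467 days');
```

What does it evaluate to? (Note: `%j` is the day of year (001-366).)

320

First apply '-467 days': 2002-02-25 → 2000-11-15.
Day-of-year for 2000-11-15: days since 2000-01-01 inclusive = 320, zero-padded to 320.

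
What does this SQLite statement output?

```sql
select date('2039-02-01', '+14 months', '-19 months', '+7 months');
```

Adding +14 months to 2039-02-01 gives 2040-04-01.
Adding -19 months to 2040-04-01 gives 2038-09-01.
Adding +7 months to 2038-09-01 gives 2039-04-01.

2039-04-01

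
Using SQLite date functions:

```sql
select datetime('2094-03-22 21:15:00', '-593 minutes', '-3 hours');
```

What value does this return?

593 minutes = 9h 53m; -593 minutes from 2094-03-22 21:15:00 is 2094-03-22 11:22:00.
-3 hours from 2094-03-22 11:22:00 is 2094-03-22 08:22:00.

2094-03-22 08:22:00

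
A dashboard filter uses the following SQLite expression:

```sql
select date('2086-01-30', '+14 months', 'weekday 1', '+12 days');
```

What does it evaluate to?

Adding +14 months to 2086-01-30 gives 2087-03-30.
`weekday 1` advances to the next Monday; 2087-03-30 is a Sunday, so it moves forward to 2087-03-31.
March 2087 has 31 days; 0 remain after the 31st, so 1 days reach 2087-04-01.
Advancing 11 more days within April lands on 2087-04-12.

2087-04-12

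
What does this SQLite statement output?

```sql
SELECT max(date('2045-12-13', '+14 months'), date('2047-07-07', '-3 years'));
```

2047-02-13

date('2045-12-13', '+14 months') → 2047-02-13.
date('2047-07-07', '-3 years') → 2044-07-07.
Later of the two is 2047-02-13.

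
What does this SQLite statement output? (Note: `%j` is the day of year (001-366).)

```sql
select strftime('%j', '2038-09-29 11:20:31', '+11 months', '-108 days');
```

133

First apply '+11 months', '-108 days': 2038-09-29 11:20:31 → 2039-05-13 11:20:31.
Day-of-year for 2039-05-13: days since 2039-01-01 inclusive = 133, zero-padded to 133.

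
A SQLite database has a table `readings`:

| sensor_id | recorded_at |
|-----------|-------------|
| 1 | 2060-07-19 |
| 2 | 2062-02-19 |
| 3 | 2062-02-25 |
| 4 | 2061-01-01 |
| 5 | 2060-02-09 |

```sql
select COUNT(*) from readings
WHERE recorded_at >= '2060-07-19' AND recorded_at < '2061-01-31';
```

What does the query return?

Rows in [2060-07-19, 2061-01-31): 2060-07-19, 2061-01-01 → 2 rows.

2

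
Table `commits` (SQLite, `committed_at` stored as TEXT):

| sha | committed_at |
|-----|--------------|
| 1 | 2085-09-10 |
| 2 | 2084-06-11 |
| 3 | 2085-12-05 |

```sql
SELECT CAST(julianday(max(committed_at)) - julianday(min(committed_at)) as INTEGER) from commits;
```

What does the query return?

542

MIN = 2084-06-11, MAX = 2085-12-05.
19 days remain in June 2084 after the 11th (30 − 11).
Full months from July 2084 through November 2085 contribute their day counts.
Then 5 days into December 2085.
Total: 19 + 31 + 31 + 30 + 31 + 30 + 31 + 31 + 28 + 31 + 30 + 31 + 30 + 31 + 31 + 30 + 31 + 30 + 5 = 542.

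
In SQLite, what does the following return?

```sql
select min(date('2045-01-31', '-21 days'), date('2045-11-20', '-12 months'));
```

2044-11-20

date('2045-01-31', '-21 days') → 2045-01-10.
date('2045-11-20', '-12 months') → 2044-11-20.
Earlier of the two is 2044-11-20.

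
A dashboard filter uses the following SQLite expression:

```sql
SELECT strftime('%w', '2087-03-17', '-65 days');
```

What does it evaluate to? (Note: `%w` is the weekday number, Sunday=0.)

6

First apply '-65 days': 2087-03-17 → 2087-01-11.
2087-01-11 is a Saturday; with Sunday=0 that is 6.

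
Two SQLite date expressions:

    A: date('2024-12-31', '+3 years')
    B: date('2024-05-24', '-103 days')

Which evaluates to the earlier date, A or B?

B

A = 2027-12-31.
B = 2024-02-11.
B is earlier.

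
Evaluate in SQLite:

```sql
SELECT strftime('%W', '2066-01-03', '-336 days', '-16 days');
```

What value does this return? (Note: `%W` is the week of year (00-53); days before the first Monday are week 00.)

02

First apply '-336 days', '-16 days': 2066-01-03 → 2065-01-16.
2065-01-16 is a Friday. SQLite's %W counts Mondays since the year started; the result is 02.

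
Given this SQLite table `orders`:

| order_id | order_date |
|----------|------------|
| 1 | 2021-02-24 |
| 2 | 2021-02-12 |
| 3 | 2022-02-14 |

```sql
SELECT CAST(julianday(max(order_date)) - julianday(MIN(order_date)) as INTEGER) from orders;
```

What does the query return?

MIN = 2021-02-12, MAX = 2022-02-14.
16 days remain in February 2021 after the 12th (28 − 12).
Full months from March 2021 through January 2022 contribute their day counts.
Then 14 days into February 2022.
Total: 16 + 31 + 30 + 31 + 30 + 31 + 31 + 30 + 31 + 30 + 31 + 31 + 14 = 367.

367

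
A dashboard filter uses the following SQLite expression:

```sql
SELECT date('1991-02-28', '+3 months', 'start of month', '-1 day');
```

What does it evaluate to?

1991-04-30

Adding +3 months to 1991-02-28 gives 1991-05-28.
`start of month` rewinds 1991-05-28 to 1991-05-01.
Going back 1 day from 1991-05-01 reaches 1991-04-30 (last day of April, 30 days).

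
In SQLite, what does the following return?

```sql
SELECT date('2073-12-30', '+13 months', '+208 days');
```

2075-08-26

Adding +13 months to 2073-12-30 gives 2075-01-30.
Applying '+208 days' to 2075-01-30: counting 208 days forward gives 2075-08-26.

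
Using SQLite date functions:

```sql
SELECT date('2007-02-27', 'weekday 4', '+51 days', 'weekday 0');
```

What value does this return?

`weekday 4` advances to the next Thursday; 2007-02-27 is a Tuesday, so it moves forward to 2007-03-01.
Applying '+51 days' to 2007-03-01: counting 51 days forward gives 2007-04-21.
`weekday 0` advances to the next Sunday; 2007-04-21 is a Saturday, so it moves forward to 2007-04-22.

2007-04-22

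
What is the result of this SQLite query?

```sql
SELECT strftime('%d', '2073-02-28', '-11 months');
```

28

First apply '-11 months': 2073-02-28 → 2072-03-28.
`%d` extracts the 2-digit day of month: 28.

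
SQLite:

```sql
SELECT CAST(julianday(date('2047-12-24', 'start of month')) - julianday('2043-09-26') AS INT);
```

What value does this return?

1527

`start of month` rewinds 2047-12-24 to 2047-12-01.
4 days remain in September 2043 after the 26th (30 − 26).
Full months from October 2043 through November 2047 contribute their day counts.
Then 1 day into December 2047.
Total: 4 + 31 + 30 + 31 + 31 + 29 + 31 + 30 + 31 + 30 + 31 + 31 + 30 + 31 + 30 + 31 + 31 + 28 + 31 + 30 + 31 + 30 + 31 + 31 + 30 + 31 + 30 + 31 + 31 + 28 + 31 + 30 + 31 + 30 + 31 + 31 + 30 + 31 + 30 + 31 + 31 + 28 + 31 + 30 + 31 + 30 + 31 + 31 + 30 + 31 + 30 + 1 = 1527.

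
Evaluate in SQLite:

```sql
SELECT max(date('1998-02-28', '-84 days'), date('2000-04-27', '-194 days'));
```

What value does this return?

date('1998-02-28', '-84 days') → 1997-12-06.
date('2000-04-27', '-194 days') → 1999-10-16.
Later of the two is 1999-10-16.

1999-10-16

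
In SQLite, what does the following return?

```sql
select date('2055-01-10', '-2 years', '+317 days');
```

2053-11-23

Adding -2 years to 2055-01-10 gives 2053-01-10.
Applying '+317 days' to 2053-01-10: counting 317 days forward gives 2053-11-23.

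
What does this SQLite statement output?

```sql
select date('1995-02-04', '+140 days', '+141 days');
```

1995-11-12

Applying '+140 days' to 1995-02-04: counting 140 days forward gives 1995-06-24.
Applying '+141 days' to 1995-06-24: counting 141 days forward gives 1995-11-12.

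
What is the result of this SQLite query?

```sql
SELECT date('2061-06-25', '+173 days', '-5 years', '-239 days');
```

2056-04-20

Applying '+173 days' to 2061-06-25: counting 173 days forward gives 2061-12-15.
Adding -5 years to 2061-12-15 gives 2056-12-15.
Applying '-239 days' to 2056-12-15: counting 239 days back gives 2056-04-20.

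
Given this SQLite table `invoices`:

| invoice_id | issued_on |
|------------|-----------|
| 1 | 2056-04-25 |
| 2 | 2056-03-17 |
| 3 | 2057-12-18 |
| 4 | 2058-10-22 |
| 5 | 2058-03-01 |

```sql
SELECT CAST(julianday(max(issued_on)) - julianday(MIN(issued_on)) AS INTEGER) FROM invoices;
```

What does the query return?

949

MIN = 2056-03-17, MAX = 2058-10-22.
14 days remain in March 2056 after the 17th (31 − 17).
Full months from April 2056 through September 2058 contribute their day counts.
Then 22 days into October 2058.
Total: 14 + 30 + 31 + 30 + 31 + 31 + 30 + 31 + 30 + 31 + 31 + 28 + 31 + 30 + 31 + 30 + 31 + 31 + 30 + 31 + 30 + 31 + 31 + 28 + 31 + 30 + 31 + 30 + 31 + 31 + 30 + 22 = 949.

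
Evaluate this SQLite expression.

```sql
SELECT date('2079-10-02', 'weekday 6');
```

`weekday 6` advances to the next Saturday; 2079-10-02 is a Monday, so it moves forward to 2079-10-07.

2079-10-07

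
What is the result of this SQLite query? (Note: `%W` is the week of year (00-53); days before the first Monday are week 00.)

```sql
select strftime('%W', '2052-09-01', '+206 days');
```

12

First apply '+206 days': 2052-09-01 → 2053-03-26.
2053-03-26 is a Wednesday. SQLite's %W counts Mondays since the year started; the result is 12.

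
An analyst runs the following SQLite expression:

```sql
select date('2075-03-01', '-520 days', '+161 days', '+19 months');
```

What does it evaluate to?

Applying '-520 days' to 2075-03-01: counting 520 days back gives 2073-09-27.
Applying '+161 days' to 2073-09-27: counting 161 days forward gives 2074-03-07.
Adding +19 months to 2074-03-07 gives 2075-10-07.

2075-10-07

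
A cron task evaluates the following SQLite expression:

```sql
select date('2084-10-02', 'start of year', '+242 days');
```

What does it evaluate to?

`start of year` rewinds 2084-10-02 to 2084-01-01.
Applying '+242 days' to 2084-01-01: counting 242 days forward gives 2084-08-30.

2084-08-30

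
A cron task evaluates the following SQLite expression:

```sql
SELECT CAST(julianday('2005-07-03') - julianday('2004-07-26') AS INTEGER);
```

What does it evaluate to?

5 days remain in July 2004 after the 26th (31 − 26).
Full months from August 2004 through June 2005 contribute their day counts.
Then 3 days into July 2005.
Total: 5 + 31 + 30 + 31 + 30 + 31 + 31 + 28 + 31 + 30 + 31 + 30 + 3 = 342.

342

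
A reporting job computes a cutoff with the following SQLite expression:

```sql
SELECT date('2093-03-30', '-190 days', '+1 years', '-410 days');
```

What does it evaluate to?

Applying '-190 days' to 2093-03-30: counting 190 days back gives 2092-09-21.
Adding +1 year to 2092-09-21 gives 2093-09-21.
Applying '-410 days' to 2093-09-21: counting 410 days back gives 2092-08-07.

2092-08-07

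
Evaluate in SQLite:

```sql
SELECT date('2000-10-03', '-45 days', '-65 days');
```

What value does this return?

Applying '-45 days' to 2000-10-03: counting 45 days back gives 2000-08-19.
Applying '-65 days' to 2000-08-19: counting 65 days back gives 2000-06-15.

2000-06-15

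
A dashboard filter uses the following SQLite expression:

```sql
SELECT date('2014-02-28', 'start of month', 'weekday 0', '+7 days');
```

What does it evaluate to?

2014-02-09

`start of month` rewinds 2014-02-28 to 2014-02-01.
`weekday 0` advances to the next Sunday; 2014-02-01 is a Saturday, so it moves forward to 2014-02-02.
Advancing 7 more days within February lands on 2014-02-09.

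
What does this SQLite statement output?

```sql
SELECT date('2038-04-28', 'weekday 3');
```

`weekday 3` advances to the next Wednesday; 2038-04-28 is already a Wednesday, so it stays at 2038-04-28.

2038-04-28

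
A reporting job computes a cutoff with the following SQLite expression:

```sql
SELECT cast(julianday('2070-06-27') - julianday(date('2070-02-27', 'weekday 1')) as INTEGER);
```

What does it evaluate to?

`weekday 1` advances to the next Monday; 2070-02-27 is a Thursday, so it moves forward to 2070-03-03.
28 days remain in March 2070 after the 3rd (31 − 3).
April 2070: 30 days.
May 2070: 31 days.
Then 27 days into June 2070.
Total: 28 + 30 + 31 + 27 = 116.

116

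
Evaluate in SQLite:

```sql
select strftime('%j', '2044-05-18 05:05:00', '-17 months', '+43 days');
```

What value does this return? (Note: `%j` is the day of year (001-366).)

First apply '-17 months', '+43 days': 2044-05-18 05:05:00 → 2043-01-30 05:05:00.
Day-of-year for 2043-01-30: days since 2043-01-01 inclusive = 30, zero-padded to 030.

030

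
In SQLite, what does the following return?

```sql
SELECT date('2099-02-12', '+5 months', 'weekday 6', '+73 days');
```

Adding +5 months to 2099-02-12 gives 2099-07-12.
`weekday 6` advances to the next Saturday; 2099-07-12 is a Sunday, so it moves forward to 2099-07-18.
Applying '+73 days' to 2099-07-18: counting 73 days forward gives 2099-09-29.

2099-09-29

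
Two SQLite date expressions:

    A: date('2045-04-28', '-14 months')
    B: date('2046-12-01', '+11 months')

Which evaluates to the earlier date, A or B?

A = 2044-02-28.
B = 2047-11-01.
A is earlier.

A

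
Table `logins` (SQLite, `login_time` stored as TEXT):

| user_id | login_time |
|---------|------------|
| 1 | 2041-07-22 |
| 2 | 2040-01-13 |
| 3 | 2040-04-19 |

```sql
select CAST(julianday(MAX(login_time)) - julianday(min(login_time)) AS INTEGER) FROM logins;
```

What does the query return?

MIN = 2040-01-13, MAX = 2041-07-22.
18 days remain in January 2040 after the 13th (31 − 13).
Full months from February 2040 through June 2041 contribute their day counts.
Then 22 days into July 2041.
Total: 18 + 29 + 31 + 30 + 31 + 30 + 31 + 31 + 30 + 31 + 30 + 31 + 31 + 28 + 31 + 30 + 31 + 30 + 22 = 556.

556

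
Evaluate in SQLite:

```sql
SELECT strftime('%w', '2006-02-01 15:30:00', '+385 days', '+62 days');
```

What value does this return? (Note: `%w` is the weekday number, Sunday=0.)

First apply '+385 days', '+62 days': 2006-02-01 15:30:00 → 2007-04-24 15:30:00.
2007-04-24 is a Tuesday; with Sunday=0 that is 2.

2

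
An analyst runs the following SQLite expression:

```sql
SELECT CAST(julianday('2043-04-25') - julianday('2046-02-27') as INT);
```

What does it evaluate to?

5 days remain in April 2043 after the 25th (30 − 25).
Full months from May 2043 through January 2046 contribute their day counts.
Then 27 days into February 2046.
Total: 5 + 31 + 30 + 31 + 31 + 30 + 31 + 30 + 31 + 31 + 29 + 31 + 30 + 31 + 30 + 31 + 31 + 30 + 31 + 30 + 31 + 31 + 28 + 31 + 30 + 31 + 30 + 31 + 31 + 30 + 31 + 30 + 31 + 31 + 27 = 1039.
The subtraction is earlier − later, so the result is −1039 → -1039.

-1039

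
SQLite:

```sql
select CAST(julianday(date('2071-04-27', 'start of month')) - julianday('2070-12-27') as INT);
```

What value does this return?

95

`start of month` rewinds 2071-04-27 to 2071-04-01.
4 days remain in December 2070 after the 27th (31 − 27).
January 2071: 31 days.
February 2071: 28 days.
March 2071: 31 days.
Then 1 day into April 2071.
Total: 4 + 31 + 28 + 31 + 1 = 95.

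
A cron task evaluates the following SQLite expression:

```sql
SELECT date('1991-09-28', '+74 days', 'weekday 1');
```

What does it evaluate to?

Applying '+74 days' to 1991-09-28: counting 74 days forward gives 1991-12-11.
`weekday 1` advances to the next Monday; 1991-12-11 is a Wednesday, so it moves forward to 1991-12-16.

1991-12-16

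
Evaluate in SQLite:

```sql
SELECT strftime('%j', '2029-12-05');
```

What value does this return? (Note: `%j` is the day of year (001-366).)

Day-of-year for 2029-12-05: days since 2029-01-01 inclusive = 339, zero-padded to 339.

339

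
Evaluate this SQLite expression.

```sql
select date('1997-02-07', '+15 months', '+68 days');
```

1998-07-14

Adding +15 months to 1997-02-07 gives 1998-05-07.
Applying '+68 days' to 1998-05-07: counting 68 days forward gives 1998-07-14.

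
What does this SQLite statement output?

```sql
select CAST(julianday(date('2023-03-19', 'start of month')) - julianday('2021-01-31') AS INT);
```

759

`start of month` rewinds 2023-03-19 to 2023-03-01.
0 days remain in January 2021 after the 31st (31 − 31).
Full months from February 2021 through February 2023 contribute their day counts.
Then 1 day into March 2023.
Total: 0 + 28 + 31 + 30 + 31 + 30 + 31 + 31 + 30 + 31 + 30 + 31 + 31 + 28 + 31 + 30 + 31 + 30 + 31 + 31 + 30 + 31 + 30 + 31 + 31 + 28 + 1 = 759.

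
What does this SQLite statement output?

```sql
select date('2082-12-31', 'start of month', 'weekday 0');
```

2082-12-06

`start of month` rewinds 2082-12-31 to 2082-12-01.
`weekday 0` advances to the next Sunday; 2082-12-01 is a Tuesday, so it moves forward to 2082-12-06.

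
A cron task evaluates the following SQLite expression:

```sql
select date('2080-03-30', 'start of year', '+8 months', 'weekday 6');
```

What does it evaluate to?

`start of year` rewinds 2080-03-30 to 2080-01-01.
Adding +8 months to 2080-01-01 gives 2080-09-01.
`weekday 6` advances to the next Saturday; 2080-09-01 is a Sunday, so it moves forward to 2080-09-07.

2080-09-07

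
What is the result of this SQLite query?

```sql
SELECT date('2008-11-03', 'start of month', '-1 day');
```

`start of month` rewinds 2008-11-03 to 2008-11-01.
Going back 1 day from 2008-11-01 reaches 2008-10-31 (last day of October, 31 days).

2008-10-31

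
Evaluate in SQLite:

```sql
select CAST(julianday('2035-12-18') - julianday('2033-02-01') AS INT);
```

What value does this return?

27 days remain in February 2033 after the 1st (28 − 1).
Full months from March 2033 through November 2035 contribute their day counts.
Then 18 days into December 2035.
Total: 27 + 31 + 30 + 31 + 30 + 31 + 31 + 30 + 31 + 30 + 31 + 31 + 28 + 31 + 30 + 31 + 30 + 31 + 31 + 30 + 31 + 30 + 31 + 31 + 28 + 31 + 30 + 31 + 30 + 31 + 31 + 30 + 31 + 30 + 18 = 1050.

1050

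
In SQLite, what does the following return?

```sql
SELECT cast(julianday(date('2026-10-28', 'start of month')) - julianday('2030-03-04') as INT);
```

-1250

`start of month` rewinds 2026-10-28 to 2026-10-01.
30 days remain in October 2026 after the 1st (31 − 1).
Full months from November 2026 through February 2030 contribute their day counts.
Then 4 days into March 2030.
Total: 30 + 30 + 31 + 31 + 28 + 31 + 30 + 31 + 30 + 31 + 31 + 30 + 31 + 30 + 31 + 31 + 29 + 31 + 30 + 31 + 30 + 31 + 31 + 30 + 31 + 30 + 31 + 31 + 28 + 31 + 30 + 31 + 30 + 31 + 31 + 30 + 31 + 30 + 31 + 31 + 28 + 4 = 1250.
The subtraction is earlier − later, so the result is −1250 → -1250.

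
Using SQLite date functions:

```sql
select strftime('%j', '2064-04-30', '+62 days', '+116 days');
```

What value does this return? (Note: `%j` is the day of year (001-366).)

First apply '+62 days', '+116 days': 2064-04-30 → 2064-10-25.
Day-of-year for 2064-10-25: days since 2064-01-01 inclusive = 299, zero-padded to 299.

299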